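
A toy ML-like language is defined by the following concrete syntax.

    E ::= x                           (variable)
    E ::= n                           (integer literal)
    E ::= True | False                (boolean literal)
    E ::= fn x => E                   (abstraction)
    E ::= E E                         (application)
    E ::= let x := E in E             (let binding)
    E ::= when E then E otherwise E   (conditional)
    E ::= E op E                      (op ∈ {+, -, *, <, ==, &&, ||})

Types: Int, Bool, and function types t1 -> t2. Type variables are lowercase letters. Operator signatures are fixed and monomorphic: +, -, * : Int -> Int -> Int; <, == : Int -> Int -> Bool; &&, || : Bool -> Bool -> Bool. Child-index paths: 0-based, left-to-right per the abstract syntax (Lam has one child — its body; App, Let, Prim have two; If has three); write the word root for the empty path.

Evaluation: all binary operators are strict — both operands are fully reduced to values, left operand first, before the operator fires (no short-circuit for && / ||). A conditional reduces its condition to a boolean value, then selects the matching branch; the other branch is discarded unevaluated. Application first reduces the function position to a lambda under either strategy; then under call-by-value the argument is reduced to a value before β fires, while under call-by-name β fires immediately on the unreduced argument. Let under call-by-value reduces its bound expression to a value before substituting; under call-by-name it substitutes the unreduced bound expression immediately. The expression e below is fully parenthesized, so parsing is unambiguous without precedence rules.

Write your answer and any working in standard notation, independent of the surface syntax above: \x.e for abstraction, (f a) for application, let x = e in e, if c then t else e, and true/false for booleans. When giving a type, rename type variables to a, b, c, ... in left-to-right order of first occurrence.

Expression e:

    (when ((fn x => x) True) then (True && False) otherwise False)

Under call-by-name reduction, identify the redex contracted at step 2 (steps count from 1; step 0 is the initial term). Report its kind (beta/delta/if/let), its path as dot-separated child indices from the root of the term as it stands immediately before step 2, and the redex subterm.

Answer: if at root : (if true then (true && false) else false)

Working:
step 0: (if ((\x.x) true) then (true && false) else false)
step 1: [beta@0] (if true then (true && false) else false)
step 2: [if@root] (true && false)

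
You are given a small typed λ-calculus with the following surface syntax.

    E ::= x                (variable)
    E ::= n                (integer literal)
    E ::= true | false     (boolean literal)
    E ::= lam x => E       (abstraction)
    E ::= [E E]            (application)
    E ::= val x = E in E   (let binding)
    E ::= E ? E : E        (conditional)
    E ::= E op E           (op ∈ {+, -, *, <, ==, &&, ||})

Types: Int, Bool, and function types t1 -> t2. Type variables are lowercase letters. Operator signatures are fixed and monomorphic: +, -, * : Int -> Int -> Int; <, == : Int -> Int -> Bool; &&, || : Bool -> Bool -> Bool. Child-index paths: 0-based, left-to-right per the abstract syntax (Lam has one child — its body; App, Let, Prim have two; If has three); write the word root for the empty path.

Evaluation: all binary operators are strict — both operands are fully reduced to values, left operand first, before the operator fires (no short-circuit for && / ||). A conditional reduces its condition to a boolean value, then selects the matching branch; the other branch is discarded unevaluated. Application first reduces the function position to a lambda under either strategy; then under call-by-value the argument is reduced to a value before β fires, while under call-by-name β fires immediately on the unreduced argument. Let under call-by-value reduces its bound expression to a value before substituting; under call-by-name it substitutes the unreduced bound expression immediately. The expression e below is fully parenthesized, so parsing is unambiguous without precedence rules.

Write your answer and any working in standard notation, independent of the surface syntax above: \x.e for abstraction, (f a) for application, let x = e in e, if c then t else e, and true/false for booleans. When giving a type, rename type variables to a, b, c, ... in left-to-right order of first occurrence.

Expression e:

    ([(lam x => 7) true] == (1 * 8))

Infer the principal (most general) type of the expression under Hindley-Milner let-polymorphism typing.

Derivation:
\x._ : a -> Int
  unify a -> Int ~ Bool -> b
  unify a ~ Bool
  unify Int ~ b
_ _ : Int
  unify Int ~ Int
  unify Int ~ Int
  unify Int ~ Int
  unify Int ~ Int

Answer: Bool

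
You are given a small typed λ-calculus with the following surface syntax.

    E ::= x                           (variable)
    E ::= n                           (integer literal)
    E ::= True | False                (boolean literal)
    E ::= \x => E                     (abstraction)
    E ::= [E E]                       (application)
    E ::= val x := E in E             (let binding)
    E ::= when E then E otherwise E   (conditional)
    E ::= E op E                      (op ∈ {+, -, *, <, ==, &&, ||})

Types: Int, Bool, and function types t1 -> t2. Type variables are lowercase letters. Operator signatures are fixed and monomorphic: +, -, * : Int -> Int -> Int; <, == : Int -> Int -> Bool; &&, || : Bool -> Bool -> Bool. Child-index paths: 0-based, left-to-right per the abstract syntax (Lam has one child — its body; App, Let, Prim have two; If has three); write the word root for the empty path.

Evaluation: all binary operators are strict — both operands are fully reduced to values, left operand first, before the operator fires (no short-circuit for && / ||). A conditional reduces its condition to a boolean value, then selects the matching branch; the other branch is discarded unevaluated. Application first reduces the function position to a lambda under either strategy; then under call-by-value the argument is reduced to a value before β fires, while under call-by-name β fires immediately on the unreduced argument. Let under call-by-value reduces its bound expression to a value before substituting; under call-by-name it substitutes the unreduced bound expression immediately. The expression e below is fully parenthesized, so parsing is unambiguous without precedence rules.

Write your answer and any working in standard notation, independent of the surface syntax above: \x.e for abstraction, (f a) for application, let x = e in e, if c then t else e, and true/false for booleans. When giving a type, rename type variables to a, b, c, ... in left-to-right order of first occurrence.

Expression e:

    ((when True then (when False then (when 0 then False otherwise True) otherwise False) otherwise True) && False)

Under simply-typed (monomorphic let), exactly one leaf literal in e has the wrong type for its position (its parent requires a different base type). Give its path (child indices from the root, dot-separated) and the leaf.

Derivation:
  unify Bool ~ Bool
  unify Bool ~ Bool
  unify Int ~ Bool
  FAIL: mismatch Int ~ Bool

Answer: 0.1.1.0 : 0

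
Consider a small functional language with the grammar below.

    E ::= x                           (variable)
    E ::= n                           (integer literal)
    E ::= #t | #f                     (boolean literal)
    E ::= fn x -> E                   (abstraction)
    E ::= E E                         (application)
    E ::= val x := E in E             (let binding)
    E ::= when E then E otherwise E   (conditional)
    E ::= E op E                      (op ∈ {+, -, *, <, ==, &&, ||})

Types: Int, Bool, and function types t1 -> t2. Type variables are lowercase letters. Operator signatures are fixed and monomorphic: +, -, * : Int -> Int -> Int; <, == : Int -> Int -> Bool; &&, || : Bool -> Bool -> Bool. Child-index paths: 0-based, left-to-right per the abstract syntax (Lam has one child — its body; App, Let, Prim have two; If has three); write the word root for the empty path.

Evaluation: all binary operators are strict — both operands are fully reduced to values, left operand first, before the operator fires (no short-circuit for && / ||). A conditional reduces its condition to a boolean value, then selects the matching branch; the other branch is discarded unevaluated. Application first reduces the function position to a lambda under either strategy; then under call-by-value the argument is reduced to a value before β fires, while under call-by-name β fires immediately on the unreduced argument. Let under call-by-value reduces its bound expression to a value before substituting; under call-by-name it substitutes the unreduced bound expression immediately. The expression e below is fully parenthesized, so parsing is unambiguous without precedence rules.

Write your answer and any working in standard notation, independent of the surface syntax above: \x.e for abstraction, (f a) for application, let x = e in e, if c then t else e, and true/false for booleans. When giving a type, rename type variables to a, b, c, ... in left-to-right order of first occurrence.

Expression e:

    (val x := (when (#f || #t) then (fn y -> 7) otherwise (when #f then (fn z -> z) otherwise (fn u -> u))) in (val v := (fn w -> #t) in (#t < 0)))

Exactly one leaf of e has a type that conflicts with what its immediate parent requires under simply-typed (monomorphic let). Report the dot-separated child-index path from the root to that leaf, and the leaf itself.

Derivation:
  unify Bool ~ Bool
  unify Bool ~ Bool
  unify Bool ~ Bool
\y._ : a -> Int
  unify Bool ~ Bool
z : b
\z._ : b -> b
u : c
\u._ : c -> c
  unify b -> b ~ c -> c
  unify b ~ c
  unify c ~ c
  unify a -> Int ~ c -> c
  unify a ~ c
  unify Int ~ c
let x : Int -> Int
\w._ : d -> Bool
let v : d -> Bool
  unify Bool ~ Int
  FAIL: mismatch Bool ~ Int

Answer: 1.1.0 : true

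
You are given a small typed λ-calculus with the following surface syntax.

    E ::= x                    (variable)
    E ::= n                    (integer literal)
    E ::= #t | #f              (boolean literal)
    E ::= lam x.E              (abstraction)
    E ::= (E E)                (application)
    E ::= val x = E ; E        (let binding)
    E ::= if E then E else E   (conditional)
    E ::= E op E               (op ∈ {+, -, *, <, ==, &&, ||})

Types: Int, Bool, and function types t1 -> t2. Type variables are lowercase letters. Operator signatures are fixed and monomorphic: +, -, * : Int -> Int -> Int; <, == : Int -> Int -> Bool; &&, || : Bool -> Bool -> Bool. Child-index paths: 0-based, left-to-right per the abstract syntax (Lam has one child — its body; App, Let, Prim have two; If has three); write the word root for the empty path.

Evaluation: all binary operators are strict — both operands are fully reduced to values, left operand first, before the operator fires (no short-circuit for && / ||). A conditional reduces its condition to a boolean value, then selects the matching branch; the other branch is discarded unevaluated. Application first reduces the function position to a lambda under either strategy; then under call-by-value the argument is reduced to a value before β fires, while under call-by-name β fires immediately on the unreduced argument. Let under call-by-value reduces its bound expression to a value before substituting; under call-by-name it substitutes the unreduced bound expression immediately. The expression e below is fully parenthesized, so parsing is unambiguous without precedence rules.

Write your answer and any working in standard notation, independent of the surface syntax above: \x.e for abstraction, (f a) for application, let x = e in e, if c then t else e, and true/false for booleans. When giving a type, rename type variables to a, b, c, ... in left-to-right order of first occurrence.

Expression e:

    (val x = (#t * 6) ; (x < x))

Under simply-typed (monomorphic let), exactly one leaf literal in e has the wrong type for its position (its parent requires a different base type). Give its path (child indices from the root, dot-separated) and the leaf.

Answer: 0.0 : true

Working:
  unify Bool ~ Int
  FAIL: mismatch Bool ~ Int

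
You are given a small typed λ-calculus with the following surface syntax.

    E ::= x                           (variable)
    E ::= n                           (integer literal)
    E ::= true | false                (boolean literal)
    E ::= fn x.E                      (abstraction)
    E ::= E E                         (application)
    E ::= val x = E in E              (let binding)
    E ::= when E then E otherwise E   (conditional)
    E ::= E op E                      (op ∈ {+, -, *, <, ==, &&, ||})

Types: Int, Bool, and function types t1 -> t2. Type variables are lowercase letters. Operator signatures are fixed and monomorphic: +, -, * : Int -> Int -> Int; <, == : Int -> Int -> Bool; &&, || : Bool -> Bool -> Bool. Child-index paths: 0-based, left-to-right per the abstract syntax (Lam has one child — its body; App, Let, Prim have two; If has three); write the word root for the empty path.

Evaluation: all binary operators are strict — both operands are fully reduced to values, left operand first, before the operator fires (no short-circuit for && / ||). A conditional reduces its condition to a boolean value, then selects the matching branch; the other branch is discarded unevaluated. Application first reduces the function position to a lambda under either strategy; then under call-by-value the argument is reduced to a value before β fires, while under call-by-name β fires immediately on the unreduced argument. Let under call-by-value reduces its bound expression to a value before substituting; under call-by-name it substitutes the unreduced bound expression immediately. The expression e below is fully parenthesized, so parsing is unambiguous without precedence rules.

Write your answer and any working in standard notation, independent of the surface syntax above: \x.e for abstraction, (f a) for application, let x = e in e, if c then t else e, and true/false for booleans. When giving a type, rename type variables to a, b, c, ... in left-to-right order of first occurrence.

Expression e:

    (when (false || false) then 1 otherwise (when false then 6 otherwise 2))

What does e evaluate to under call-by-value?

Working:
step 0: (if (false || false) then 1 else (if false then 6 else 2))
step 1: [delta@0] (if false then 1 else (if false then 6 else 2))
step 2: [if@root] (if false then 6 else 2)
step 3: [if@root] 2

Answer: 2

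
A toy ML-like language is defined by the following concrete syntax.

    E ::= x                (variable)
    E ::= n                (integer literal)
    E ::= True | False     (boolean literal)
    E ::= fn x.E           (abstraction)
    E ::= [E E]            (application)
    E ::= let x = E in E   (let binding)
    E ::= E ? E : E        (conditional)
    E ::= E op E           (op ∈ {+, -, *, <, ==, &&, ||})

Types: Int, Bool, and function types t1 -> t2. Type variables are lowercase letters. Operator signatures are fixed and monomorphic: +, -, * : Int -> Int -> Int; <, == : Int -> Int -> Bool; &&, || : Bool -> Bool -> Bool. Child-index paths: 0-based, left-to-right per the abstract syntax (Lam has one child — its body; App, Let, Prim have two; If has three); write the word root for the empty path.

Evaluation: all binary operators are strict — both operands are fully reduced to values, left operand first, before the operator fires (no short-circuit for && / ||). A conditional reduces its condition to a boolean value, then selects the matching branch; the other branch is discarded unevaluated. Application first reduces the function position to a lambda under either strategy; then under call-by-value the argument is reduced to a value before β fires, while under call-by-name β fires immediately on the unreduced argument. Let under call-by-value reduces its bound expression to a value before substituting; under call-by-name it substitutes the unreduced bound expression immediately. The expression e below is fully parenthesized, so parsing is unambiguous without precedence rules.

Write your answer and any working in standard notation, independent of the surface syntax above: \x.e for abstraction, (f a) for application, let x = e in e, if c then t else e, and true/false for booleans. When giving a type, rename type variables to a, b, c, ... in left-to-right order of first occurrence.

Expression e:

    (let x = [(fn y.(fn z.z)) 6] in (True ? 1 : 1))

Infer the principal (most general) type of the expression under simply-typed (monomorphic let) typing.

Trace:
z : b
\z._ : b -> b
\y._ : a -> b -> b
  unify a -> b -> b ~ Int -> c
  unify a ~ Int
  unify b -> b ~ c
_ _ : b -> b
let x : b -> b
  unify Bool ~ Bool
  unify Int ~ Int

Answer: Int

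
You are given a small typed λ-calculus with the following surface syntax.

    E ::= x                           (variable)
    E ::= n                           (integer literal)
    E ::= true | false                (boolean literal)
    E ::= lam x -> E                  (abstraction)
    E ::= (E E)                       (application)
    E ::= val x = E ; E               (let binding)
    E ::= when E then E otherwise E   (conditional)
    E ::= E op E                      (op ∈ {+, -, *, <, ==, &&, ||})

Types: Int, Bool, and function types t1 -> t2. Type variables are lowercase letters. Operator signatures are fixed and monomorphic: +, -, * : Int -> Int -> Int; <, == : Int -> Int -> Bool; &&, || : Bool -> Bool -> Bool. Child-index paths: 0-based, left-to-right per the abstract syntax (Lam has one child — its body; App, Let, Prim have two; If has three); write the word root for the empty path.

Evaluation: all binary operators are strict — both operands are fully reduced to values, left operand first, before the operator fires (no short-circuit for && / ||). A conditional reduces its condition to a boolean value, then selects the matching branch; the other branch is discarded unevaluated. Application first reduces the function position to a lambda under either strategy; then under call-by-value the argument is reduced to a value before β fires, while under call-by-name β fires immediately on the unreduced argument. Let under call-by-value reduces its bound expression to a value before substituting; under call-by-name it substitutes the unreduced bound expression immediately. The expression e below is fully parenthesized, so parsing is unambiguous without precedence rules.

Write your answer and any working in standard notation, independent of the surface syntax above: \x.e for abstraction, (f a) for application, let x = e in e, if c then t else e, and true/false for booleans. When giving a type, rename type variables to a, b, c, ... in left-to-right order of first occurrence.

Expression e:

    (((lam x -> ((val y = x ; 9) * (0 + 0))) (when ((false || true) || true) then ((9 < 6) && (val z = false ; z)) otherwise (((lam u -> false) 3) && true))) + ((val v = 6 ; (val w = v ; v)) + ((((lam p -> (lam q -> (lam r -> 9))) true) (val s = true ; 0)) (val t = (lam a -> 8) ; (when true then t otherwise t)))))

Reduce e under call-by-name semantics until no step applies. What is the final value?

Answer: 15

Derivation:
step 0: (((\x.((let y = x in 9) * (0 + 0))) (if ((false || true) || true) then ((9 < 6) && (let z = false in z)) else (((\u.false) 3) && true))) + ((let v = 6 in (let w = v in v)) + ((((\p.(\q.(\r.9))) true) (let s = true in 0)) (let t = (\a.8) in (if true then t else t)))))
step 1: [beta@0] (((let y = (if ((false || true) || true) then ((9 < 6) && (let z = false in z)) else (((\u.false) 3) && true)) in 9) * (0 + 0)) + ((let v = 6 in (let w = v in v)) + ((((\p.(\q.(\r.9))) true) (let s = true in 0)) (let t = (\a.8) in (if true then t else t)))))
step 2: [let@0.0] ((9 * (0 + 0)) + ((let v = 6 in (let w = v in v)) + ((((\p.(\q.(\r.9))) true) (let s = true in 0)) (let t = (\a.8) in (if true then t else t)))))
step 3: [delta@0.1] ((9 * 0) + ((let v = 6 in (let w = v in v)) + ((((\p.(\q.(\r.9))) true) (let s = true in 0)) (let t = (\a.8) in (if true then t else t)))))
step 4: [delta@0] (0 + ((let v = 6 in (let w = v in v)) + ((((\p.(\q.(\r.9))) true) (let s = true in 0)) (let t = (\a.8) in (if true then t else t)))))
step 5: [let@1.0] (0 + ((let w = 6 in 6) + ((((\p.(\q.(\r.9))) true) (let s = true in 0)) (let t = (\a.8) in (if true then t else t)))))
step 6: [let@1.0] (0 + (6 + ((((\p.(\q.(\r.9))) true) (let s = true in 0)) (let t = (\a.8) in (if true then t else t)))))
step 7: [beta@1.1.0.0] (0 + (6 + (((\q.(\r.9)) (let s = true in 0)) (let t = (\a.8) in (if true then t else t)))))
step 8: [beta@1.1.0] (0 + (6 + ((\r.9) (let t = (\a.8) in (if true then t else t)))))
step 9: [beta@1.1] (0 + (6 + 9))
step 10: [delta@1] (0 + 15)
step 11: [delta@root] 15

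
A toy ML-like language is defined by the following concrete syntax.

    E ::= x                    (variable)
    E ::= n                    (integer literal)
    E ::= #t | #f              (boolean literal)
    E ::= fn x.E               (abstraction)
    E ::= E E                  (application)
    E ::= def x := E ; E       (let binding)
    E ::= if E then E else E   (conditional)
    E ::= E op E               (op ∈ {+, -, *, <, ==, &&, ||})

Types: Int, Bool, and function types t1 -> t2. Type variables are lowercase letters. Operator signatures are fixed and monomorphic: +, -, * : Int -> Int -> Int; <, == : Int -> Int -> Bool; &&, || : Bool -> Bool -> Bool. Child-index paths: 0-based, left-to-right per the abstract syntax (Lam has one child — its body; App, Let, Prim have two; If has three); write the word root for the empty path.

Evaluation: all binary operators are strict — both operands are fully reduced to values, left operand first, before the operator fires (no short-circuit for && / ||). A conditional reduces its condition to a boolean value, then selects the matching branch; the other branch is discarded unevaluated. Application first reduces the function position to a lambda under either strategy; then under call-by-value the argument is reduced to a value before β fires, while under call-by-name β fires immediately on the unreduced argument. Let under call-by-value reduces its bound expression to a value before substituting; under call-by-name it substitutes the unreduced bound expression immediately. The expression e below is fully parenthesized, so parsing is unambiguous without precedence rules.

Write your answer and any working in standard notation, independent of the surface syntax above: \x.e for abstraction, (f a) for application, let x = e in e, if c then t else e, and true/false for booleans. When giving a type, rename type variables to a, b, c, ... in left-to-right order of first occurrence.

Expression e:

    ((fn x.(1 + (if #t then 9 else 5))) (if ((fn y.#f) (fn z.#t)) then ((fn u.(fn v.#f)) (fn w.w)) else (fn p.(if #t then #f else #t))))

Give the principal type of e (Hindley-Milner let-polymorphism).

Answer: Int

Derivation:
  unify Int ~ Int
  unify Bool ~ Bool
  unify Int ~ Int
  unify Int ~ Int
\x._ : a -> Int
\y._ : b -> Bool
\z._ : c -> Bool
  unify b -> Bool ~ (c -> Bool) -> d
  unify b ~ c -> Bool
  unify Bool ~ d
_ _ : Bool
  unify Bool ~ Bool
\v._ : f -> Bool
\u._ : e -> f -> Bool
w : g
\w._ : g -> g
  unify e -> f -> Bool ~ (g -> g) -> h
  unify e ~ g -> g
  unify f -> Bool ~ h
_ _ : f -> Bool
  unify Bool ~ Bool
  unify Bool ~ Bool
\p._ : i -> Bool
  unify f -> Bool ~ i -> Bool
  unify f ~ i
  unify Bool ~ Bool
  unify a -> Int ~ (i -> Bool) -> j
  unify a ~ i -> Bool
  unify Int ~ j
_ _ : Int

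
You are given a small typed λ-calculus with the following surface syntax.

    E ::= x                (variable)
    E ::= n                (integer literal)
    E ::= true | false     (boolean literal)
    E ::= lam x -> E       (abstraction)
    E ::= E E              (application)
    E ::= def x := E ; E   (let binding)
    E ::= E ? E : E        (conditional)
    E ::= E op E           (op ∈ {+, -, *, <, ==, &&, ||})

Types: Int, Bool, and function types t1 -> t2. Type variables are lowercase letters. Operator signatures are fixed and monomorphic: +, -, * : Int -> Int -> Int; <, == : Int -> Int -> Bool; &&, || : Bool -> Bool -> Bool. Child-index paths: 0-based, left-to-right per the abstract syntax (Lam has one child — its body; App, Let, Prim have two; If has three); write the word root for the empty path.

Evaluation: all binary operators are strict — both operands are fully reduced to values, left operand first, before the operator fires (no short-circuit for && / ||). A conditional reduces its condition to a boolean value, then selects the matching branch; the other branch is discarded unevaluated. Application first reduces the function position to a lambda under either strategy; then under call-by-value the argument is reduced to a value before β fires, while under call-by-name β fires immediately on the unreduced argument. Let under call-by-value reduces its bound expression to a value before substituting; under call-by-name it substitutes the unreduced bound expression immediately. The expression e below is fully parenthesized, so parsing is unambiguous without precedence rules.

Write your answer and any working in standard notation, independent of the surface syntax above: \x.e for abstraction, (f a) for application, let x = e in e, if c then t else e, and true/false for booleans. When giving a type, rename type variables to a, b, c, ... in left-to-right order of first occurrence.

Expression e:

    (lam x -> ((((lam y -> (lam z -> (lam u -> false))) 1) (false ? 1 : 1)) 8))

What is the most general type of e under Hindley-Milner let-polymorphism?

Derivation:
\u._ : d -> Bool
\z._ : c -> d -> Bool
\y._ : b -> c -> d -> Bool
  unify b -> c -> d -> Bool ~ Int -> e
  unify b ~ Int
  unify c -> d -> Bool ~ e
_ _ : c -> d -> Bool
  unify Bool ~ Bool
  unify Int ~ Int
  unify c -> d -> Bool ~ Int -> f
  unify c ~ Int
  unify d -> Bool ~ f
_ _ : d -> Bool
  unify d -> Bool ~ Int -> g
  unify d ~ Int
  unify Bool ~ g
_ _ : Bool
\x._ : a -> Bool

Answer: a -> Bool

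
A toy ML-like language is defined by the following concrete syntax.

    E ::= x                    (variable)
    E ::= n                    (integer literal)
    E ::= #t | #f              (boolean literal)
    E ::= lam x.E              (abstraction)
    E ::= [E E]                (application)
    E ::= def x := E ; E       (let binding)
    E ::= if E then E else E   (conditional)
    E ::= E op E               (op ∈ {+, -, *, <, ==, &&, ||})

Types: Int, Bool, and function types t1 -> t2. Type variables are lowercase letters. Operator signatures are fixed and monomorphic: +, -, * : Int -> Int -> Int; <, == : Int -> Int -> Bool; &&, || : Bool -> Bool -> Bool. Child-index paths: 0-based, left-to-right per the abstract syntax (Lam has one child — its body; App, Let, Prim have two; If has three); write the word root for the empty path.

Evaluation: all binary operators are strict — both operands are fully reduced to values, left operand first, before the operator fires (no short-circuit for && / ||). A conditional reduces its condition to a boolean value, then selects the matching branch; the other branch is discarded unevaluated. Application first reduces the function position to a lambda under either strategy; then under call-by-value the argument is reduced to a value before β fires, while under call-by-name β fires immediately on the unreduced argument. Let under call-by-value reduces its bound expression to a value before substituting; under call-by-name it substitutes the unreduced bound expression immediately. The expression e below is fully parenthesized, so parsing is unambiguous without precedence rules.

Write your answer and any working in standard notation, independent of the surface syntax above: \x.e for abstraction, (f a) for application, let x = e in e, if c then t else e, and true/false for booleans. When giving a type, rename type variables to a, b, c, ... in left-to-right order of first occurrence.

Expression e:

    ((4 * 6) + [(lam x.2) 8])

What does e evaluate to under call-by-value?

Working:
step 0: ((4 * 6) + ((\x.2) 8))
step 1: [delta@0] (24 + ((\x.2) 8))
step 2: [beta@1] (24 + 2)
step 3: [delta@root] 26

Answer: 26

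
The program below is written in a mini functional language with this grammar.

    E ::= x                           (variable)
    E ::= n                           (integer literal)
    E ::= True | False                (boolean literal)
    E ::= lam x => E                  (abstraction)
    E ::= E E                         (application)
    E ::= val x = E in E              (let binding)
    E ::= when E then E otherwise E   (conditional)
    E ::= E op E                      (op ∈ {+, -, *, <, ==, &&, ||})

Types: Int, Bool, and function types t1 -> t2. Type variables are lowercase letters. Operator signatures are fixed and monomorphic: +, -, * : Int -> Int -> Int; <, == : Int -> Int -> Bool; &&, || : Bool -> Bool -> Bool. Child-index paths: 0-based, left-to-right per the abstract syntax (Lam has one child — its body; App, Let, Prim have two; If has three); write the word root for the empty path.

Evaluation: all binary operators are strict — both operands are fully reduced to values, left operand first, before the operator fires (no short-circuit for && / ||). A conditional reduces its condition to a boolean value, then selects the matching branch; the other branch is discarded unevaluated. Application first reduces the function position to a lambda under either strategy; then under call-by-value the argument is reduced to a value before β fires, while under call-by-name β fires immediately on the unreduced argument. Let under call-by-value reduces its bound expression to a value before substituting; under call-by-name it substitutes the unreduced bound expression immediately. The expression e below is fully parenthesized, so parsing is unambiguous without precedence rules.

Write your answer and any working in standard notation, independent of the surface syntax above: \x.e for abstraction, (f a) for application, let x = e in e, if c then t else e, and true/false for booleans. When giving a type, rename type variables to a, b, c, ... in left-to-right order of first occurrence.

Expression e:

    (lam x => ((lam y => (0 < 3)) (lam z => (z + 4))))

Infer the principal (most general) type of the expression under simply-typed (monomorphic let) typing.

Answer: a -> Bool

Derivation:
  unify Int ~ Int
  unify Int ~ Int
\y._ : b -> Bool
z : c
  unify c ~ Int
  unify Int ~ Int
\z._ : Int -> Int
  unify b -> Bool ~ (Int -> Int) -> d
  unify b ~ Int -> Int
  unify Bool ~ d
_ _ : Bool
\x._ : a -> Bool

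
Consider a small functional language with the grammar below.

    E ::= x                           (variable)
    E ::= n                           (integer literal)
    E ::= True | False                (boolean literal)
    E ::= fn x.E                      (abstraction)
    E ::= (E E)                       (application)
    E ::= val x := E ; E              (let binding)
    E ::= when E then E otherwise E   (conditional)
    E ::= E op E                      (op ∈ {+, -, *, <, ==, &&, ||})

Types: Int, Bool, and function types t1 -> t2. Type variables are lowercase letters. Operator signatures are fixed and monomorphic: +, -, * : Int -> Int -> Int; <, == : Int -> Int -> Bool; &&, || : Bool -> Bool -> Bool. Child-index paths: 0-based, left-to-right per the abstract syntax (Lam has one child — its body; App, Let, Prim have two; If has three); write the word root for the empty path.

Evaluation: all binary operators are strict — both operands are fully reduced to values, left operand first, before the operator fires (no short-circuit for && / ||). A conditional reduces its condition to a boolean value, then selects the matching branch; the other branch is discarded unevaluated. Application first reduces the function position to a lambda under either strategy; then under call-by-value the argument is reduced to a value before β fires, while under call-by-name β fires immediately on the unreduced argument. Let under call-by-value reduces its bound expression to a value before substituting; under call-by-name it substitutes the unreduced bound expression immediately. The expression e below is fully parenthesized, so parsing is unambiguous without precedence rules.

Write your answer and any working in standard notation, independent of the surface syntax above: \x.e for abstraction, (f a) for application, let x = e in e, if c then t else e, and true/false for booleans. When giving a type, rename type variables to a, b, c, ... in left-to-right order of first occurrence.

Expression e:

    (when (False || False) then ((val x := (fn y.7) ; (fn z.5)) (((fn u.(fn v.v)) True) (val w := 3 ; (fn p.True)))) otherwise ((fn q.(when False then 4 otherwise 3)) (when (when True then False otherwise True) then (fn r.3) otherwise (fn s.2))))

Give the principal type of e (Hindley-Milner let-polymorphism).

Answer: Int

Derivation:
  unify Bool ~ Bool
  unify Bool ~ Bool
  unify Bool ~ Bool
\y._ : a -> Int
let x : forall. a -> Int
\z._ : b -> Int
v : d
\v._ : d -> d
\u._ : c -> d -> d
  unify c -> d -> d ~ Bool -> e
  unify c ~ Bool
  unify d -> d ~ e
_ _ : d -> d
let w : Int
\p._ : f -> Bool
  unify d -> d ~ (f -> Bool) -> g
  unify d ~ f -> Bool
  unify f -> Bool ~ g
_ _ : f -> Bool
  unify b -> Int ~ (f -> Bool) -> h
  unify b ~ f -> Bool
  unify Int ~ h
_ _ : Int
  unify Bool ~ Bool
  unify Int ~ Int
\q._ : i -> Int
  unify Bool ~ Bool
  unify Bool ~ Bool
  unify Bool ~ Bool
\r._ : j -> Int
\s._ : k -> Int
  unify j -> Int ~ k -> Int
  unify j ~ k
  unify Int ~ Int
  unify i -> Int ~ (k -> Int) -> l
  unify i ~ k -> Int
  unify Int ~ l
_ _ : Int
  unify Int ~ Int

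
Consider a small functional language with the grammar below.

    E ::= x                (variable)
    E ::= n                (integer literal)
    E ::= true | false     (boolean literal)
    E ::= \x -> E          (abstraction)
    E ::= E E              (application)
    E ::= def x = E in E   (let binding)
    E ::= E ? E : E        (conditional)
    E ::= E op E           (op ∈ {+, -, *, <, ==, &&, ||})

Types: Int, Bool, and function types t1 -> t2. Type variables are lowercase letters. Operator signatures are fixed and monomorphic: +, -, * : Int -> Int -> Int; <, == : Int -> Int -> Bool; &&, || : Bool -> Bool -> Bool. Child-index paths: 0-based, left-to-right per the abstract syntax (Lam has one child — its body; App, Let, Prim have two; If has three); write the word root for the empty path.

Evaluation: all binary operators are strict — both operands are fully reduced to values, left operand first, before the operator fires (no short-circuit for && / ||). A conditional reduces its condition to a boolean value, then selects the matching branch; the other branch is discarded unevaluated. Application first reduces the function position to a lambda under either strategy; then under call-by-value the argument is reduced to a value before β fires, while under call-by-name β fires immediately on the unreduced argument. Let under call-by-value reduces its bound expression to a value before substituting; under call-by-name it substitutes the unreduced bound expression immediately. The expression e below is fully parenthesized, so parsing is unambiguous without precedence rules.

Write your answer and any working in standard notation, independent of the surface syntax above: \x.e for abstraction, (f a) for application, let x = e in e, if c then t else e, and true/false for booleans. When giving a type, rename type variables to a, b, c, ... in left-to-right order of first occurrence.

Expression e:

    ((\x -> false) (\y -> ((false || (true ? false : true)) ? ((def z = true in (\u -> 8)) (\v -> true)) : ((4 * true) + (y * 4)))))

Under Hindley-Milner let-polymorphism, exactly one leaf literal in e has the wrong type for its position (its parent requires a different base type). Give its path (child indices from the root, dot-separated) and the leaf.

Answer: 1.0.2.0.1 : true

Derivation:
\x._ : a -> Bool
  unify Bool ~ Bool
  unify Bool ~ Bool
  unify Bool ~ Bool
  unify Bool ~ Bool
  unify Bool ~ Bool
let z : Bool
\u._ : c -> Int
\v._ : d -> Bool
  unify c -> Int ~ (d -> Bool) -> e
  unify c ~ d -> Bool
  unify Int ~ e
_ _ : Int
  unify Int ~ Int
  unify Bool ~ Int
  FAIL: mismatch Bool ~ Int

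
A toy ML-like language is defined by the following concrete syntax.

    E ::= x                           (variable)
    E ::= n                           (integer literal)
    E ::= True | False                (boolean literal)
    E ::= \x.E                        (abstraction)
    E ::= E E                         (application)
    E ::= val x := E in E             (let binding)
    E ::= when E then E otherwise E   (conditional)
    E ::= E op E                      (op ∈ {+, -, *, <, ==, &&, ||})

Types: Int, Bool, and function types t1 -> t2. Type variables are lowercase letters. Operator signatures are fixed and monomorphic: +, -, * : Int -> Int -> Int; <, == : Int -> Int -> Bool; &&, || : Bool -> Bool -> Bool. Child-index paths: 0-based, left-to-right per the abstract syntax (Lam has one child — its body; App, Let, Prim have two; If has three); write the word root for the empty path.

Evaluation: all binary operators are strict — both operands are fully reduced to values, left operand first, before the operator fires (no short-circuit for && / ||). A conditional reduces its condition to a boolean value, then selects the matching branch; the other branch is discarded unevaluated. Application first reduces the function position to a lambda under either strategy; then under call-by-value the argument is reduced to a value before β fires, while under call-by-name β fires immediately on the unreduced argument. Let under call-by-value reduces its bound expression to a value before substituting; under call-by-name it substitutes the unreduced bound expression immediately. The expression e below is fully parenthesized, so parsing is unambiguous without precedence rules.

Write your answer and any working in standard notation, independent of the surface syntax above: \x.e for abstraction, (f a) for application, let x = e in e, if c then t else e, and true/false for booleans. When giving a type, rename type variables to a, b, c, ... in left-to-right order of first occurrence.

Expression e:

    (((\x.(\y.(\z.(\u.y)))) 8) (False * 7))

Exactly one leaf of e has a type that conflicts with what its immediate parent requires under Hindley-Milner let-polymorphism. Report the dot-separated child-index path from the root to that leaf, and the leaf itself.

Answer: 1.0 : false

Trace:
y : b
\u._ : d -> b
\z._ : c -> d -> b
\y._ : b -> c -> d -> b
\x._ : a -> b -> c -> d -> b
  unify a -> b -> c -> d -> b ~ Int -> e
  unify a ~ Int
  unify b -> c -> d -> b ~ e
_ _ : b -> c -> d -> b
  unify Bool ~ Int
  FAIL: mismatch Bool ~ Int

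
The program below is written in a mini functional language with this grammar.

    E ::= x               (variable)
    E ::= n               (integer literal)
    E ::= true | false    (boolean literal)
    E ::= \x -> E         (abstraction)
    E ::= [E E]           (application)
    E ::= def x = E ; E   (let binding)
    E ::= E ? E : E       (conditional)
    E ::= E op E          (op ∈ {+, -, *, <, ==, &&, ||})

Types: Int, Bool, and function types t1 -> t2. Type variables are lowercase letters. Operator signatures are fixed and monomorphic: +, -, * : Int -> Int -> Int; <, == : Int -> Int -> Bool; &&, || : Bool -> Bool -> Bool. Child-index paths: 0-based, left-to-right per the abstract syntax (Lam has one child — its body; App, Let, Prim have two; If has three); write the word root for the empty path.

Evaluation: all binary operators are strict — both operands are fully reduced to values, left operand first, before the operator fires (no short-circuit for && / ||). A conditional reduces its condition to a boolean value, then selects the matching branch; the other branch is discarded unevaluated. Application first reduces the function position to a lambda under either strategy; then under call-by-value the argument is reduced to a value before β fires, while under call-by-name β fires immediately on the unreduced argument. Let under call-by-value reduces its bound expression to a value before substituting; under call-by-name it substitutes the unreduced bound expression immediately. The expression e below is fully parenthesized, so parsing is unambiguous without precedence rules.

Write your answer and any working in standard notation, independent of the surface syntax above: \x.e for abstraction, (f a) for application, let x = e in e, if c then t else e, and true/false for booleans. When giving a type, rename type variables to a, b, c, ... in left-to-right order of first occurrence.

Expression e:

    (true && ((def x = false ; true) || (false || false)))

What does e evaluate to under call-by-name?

Derivation:
step 0: (true && ((let x = false in true) || (false || false)))
step 1: [let@1.0] (true && (true || (false || false)))
step 2: [delta@1.1] (true && (true || false))
step 3: [delta@1] (true && true)
step 4: [delta@root] true

Answer: true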